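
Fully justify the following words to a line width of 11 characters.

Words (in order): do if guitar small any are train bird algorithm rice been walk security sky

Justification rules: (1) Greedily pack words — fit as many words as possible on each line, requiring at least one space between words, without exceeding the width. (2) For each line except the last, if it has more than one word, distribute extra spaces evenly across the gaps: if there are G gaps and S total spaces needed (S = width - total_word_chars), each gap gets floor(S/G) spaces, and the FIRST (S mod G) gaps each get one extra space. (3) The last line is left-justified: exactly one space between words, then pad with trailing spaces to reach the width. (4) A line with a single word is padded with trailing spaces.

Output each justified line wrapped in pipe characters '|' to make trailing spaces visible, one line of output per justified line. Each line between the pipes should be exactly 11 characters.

Answer: |do       if|
|guitar     |
|small   any|
|are   train|
|bird       |
|algorithm  |
|rice   been|
|walk       |
|security   |
|sky        |

Derivation:
Line 1: ['do', 'if'] (min_width=5, slack=6)
Line 2: ['guitar'] (min_width=6, slack=5)
Line 3: ['small', 'any'] (min_width=9, slack=2)
Line 4: ['are', 'train'] (min_width=9, slack=2)
Line 5: ['bird'] (min_width=4, slack=7)
Line 6: ['algorithm'] (min_width=9, slack=2)
Line 7: ['rice', 'been'] (min_width=9, slack=2)
Line 8: ['walk'] (min_width=4, slack=7)
Line 9: ['security'] (min_width=8, slack=3)
Line 10: ['sky'] (min_width=3, slack=8)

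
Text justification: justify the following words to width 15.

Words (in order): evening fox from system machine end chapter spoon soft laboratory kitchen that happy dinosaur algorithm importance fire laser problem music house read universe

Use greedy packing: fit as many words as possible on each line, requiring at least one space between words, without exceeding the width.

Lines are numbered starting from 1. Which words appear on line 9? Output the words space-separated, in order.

Answer: importance fire

Derivation:
Line 1: ['evening', 'fox'] (min_width=11, slack=4)
Line 2: ['from', 'system'] (min_width=11, slack=4)
Line 3: ['machine', 'end'] (min_width=11, slack=4)
Line 4: ['chapter', 'spoon'] (min_width=13, slack=2)
Line 5: ['soft', 'laboratory'] (min_width=15, slack=0)
Line 6: ['kitchen', 'that'] (min_width=12, slack=3)
Line 7: ['happy', 'dinosaur'] (min_width=14, slack=1)
Line 8: ['algorithm'] (min_width=9, slack=6)
Line 9: ['importance', 'fire'] (min_width=15, slack=0)
Line 10: ['laser', 'problem'] (min_width=13, slack=2)
Line 11: ['music', 'house'] (min_width=11, slack=4)
Line 12: ['read', 'universe'] (min_width=13, slack=2)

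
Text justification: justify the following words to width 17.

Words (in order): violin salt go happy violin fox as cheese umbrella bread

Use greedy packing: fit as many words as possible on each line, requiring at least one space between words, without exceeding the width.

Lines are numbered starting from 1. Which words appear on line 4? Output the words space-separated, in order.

Line 1: ['violin', 'salt', 'go'] (min_width=14, slack=3)
Line 2: ['happy', 'violin', 'fox'] (min_width=16, slack=1)
Line 3: ['as', 'cheese'] (min_width=9, slack=8)
Line 4: ['umbrella', 'bread'] (min_width=14, slack=3)

Answer: umbrella bread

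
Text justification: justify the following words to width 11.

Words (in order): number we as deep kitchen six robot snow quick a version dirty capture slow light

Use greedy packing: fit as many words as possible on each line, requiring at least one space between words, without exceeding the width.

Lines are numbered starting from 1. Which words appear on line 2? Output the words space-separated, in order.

Line 1: ['number', 'we'] (min_width=9, slack=2)
Line 2: ['as', 'deep'] (min_width=7, slack=4)
Line 3: ['kitchen', 'six'] (min_width=11, slack=0)
Line 4: ['robot', 'snow'] (min_width=10, slack=1)
Line 5: ['quick', 'a'] (min_width=7, slack=4)
Line 6: ['version'] (min_width=7, slack=4)
Line 7: ['dirty'] (min_width=5, slack=6)
Line 8: ['capture'] (min_width=7, slack=4)
Line 9: ['slow', 'light'] (min_width=10, slack=1)

Answer: as deep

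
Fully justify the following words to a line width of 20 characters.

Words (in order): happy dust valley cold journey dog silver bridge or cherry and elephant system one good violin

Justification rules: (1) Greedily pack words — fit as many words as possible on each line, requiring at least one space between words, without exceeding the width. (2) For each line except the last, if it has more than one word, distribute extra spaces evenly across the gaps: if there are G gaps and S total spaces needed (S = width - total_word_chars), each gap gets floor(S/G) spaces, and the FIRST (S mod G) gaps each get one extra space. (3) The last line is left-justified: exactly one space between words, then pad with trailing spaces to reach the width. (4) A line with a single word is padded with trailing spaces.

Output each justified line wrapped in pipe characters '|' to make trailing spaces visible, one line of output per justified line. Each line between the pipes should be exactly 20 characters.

Answer: |happy   dust  valley|
|cold   journey   dog|
|silver   bridge   or|
|cherry  and elephant|
|system    one   good|
|violin              |

Derivation:
Line 1: ['happy', 'dust', 'valley'] (min_width=17, slack=3)
Line 2: ['cold', 'journey', 'dog'] (min_width=16, slack=4)
Line 3: ['silver', 'bridge', 'or'] (min_width=16, slack=4)
Line 4: ['cherry', 'and', 'elephant'] (min_width=19, slack=1)
Line 5: ['system', 'one', 'good'] (min_width=15, slack=5)
Line 6: ['violin'] (min_width=6, slack=14)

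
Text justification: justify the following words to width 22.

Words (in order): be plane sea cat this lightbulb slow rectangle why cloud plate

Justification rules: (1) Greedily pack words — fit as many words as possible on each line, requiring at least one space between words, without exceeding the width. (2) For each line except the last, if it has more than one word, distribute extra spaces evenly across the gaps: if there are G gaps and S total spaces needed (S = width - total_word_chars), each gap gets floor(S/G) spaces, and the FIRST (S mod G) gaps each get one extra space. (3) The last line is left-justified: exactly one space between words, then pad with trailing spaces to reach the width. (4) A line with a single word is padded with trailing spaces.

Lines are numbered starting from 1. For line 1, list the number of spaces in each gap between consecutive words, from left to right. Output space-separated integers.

Answer: 2 1 1 1

Derivation:
Line 1: ['be', 'plane', 'sea', 'cat', 'this'] (min_width=21, slack=1)
Line 2: ['lightbulb', 'slow'] (min_width=14, slack=8)
Line 3: ['rectangle', 'why', 'cloud'] (min_width=19, slack=3)
Line 4: ['plate'] (min_width=5, slack=17)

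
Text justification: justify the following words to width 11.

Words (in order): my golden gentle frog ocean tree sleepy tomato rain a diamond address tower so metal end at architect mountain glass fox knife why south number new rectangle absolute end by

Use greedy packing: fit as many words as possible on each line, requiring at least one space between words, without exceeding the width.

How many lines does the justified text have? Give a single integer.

Line 1: ['my', 'golden'] (min_width=9, slack=2)
Line 2: ['gentle', 'frog'] (min_width=11, slack=0)
Line 3: ['ocean', 'tree'] (min_width=10, slack=1)
Line 4: ['sleepy'] (min_width=6, slack=5)
Line 5: ['tomato', 'rain'] (min_width=11, slack=0)
Line 6: ['a', 'diamond'] (min_width=9, slack=2)
Line 7: ['address'] (min_width=7, slack=4)
Line 8: ['tower', 'so'] (min_width=8, slack=3)
Line 9: ['metal', 'end'] (min_width=9, slack=2)
Line 10: ['at'] (min_width=2, slack=9)
Line 11: ['architect'] (min_width=9, slack=2)
Line 12: ['mountain'] (min_width=8, slack=3)
Line 13: ['glass', 'fox'] (min_width=9, slack=2)
Line 14: ['knife', 'why'] (min_width=9, slack=2)
Line 15: ['south'] (min_width=5, slack=6)
Line 16: ['number', 'new'] (min_width=10, slack=1)
Line 17: ['rectangle'] (min_width=9, slack=2)
Line 18: ['absolute'] (min_width=8, slack=3)
Line 19: ['end', 'by'] (min_width=6, slack=5)
Total lines: 19

Answer: 19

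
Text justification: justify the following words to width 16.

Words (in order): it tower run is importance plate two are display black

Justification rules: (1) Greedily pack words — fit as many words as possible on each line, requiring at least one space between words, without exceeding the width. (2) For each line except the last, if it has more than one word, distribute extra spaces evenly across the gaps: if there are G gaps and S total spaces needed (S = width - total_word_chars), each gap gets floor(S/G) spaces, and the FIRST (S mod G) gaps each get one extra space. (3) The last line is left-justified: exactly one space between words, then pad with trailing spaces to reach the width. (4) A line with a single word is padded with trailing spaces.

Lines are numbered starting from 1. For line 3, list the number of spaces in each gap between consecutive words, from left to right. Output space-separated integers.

Answer: 2 1

Derivation:
Line 1: ['it', 'tower', 'run', 'is'] (min_width=15, slack=1)
Line 2: ['importance', 'plate'] (min_width=16, slack=0)
Line 3: ['two', 'are', 'display'] (min_width=15, slack=1)
Line 4: ['black'] (min_width=5, slack=11)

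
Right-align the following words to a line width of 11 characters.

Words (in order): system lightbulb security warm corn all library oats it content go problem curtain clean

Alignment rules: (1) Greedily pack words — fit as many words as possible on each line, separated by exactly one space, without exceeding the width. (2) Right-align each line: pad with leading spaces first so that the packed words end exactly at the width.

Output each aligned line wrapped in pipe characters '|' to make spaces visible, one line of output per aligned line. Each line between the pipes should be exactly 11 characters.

Line 1: ['system'] (min_width=6, slack=5)
Line 2: ['lightbulb'] (min_width=9, slack=2)
Line 3: ['security'] (min_width=8, slack=3)
Line 4: ['warm', 'corn'] (min_width=9, slack=2)
Line 5: ['all', 'library'] (min_width=11, slack=0)
Line 6: ['oats', 'it'] (min_width=7, slack=4)
Line 7: ['content', 'go'] (min_width=10, slack=1)
Line 8: ['problem'] (min_width=7, slack=4)
Line 9: ['curtain'] (min_width=7, slack=4)
Line 10: ['clean'] (min_width=5, slack=6)

Answer: |     system|
|  lightbulb|
|   security|
|  warm corn|
|all library|
|    oats it|
| content go|
|    problem|
|    curtain|
|      clean|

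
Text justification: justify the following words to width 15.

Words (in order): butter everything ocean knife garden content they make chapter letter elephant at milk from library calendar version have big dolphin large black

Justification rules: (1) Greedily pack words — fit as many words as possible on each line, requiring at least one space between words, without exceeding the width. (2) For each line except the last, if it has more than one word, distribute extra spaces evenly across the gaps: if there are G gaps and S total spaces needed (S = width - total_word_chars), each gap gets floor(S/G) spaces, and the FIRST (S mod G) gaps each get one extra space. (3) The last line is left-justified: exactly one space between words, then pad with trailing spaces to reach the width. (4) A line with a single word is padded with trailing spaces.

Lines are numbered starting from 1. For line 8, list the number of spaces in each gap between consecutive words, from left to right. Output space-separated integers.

Answer: 7

Derivation:
Line 1: ['butter'] (min_width=6, slack=9)
Line 2: ['everything'] (min_width=10, slack=5)
Line 3: ['ocean', 'knife'] (min_width=11, slack=4)
Line 4: ['garden', 'content'] (min_width=14, slack=1)
Line 5: ['they', 'make'] (min_width=9, slack=6)
Line 6: ['chapter', 'letter'] (min_width=14, slack=1)
Line 7: ['elephant', 'at'] (min_width=11, slack=4)
Line 8: ['milk', 'from'] (min_width=9, slack=6)
Line 9: ['library'] (min_width=7, slack=8)
Line 10: ['calendar'] (min_width=8, slack=7)
Line 11: ['version', 'have'] (min_width=12, slack=3)
Line 12: ['big', 'dolphin'] (min_width=11, slack=4)
Line 13: ['large', 'black'] (min_width=11, slack=4)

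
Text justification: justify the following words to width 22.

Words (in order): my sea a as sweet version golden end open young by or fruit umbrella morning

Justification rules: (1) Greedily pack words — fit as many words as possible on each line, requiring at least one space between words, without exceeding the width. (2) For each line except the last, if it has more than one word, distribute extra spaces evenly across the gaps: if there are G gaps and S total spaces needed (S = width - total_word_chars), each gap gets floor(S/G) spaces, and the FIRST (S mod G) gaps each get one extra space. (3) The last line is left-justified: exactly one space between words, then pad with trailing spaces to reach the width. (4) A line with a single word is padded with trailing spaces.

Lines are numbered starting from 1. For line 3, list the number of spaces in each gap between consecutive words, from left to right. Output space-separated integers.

Line 1: ['my', 'sea', 'a', 'as', 'sweet'] (min_width=17, slack=5)
Line 2: ['version', 'golden', 'end'] (min_width=18, slack=4)
Line 3: ['open', 'young', 'by', 'or', 'fruit'] (min_width=22, slack=0)
Line 4: ['umbrella', 'morning'] (min_width=16, slack=6)

Answer: 1 1 1 1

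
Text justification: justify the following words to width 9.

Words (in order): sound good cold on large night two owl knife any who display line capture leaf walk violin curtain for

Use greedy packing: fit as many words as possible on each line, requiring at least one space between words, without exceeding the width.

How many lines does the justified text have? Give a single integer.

Line 1: ['sound'] (min_width=5, slack=4)
Line 2: ['good', 'cold'] (min_width=9, slack=0)
Line 3: ['on', 'large'] (min_width=8, slack=1)
Line 4: ['night', 'two'] (min_width=9, slack=0)
Line 5: ['owl', 'knife'] (min_width=9, slack=0)
Line 6: ['any', 'who'] (min_width=7, slack=2)
Line 7: ['display'] (min_width=7, slack=2)
Line 8: ['line'] (min_width=4, slack=5)
Line 9: ['capture'] (min_width=7, slack=2)
Line 10: ['leaf', 'walk'] (min_width=9, slack=0)
Line 11: ['violin'] (min_width=6, slack=3)
Line 12: ['curtain'] (min_width=7, slack=2)
Line 13: ['for'] (min_width=3, slack=6)
Total lines: 13

Answer: 13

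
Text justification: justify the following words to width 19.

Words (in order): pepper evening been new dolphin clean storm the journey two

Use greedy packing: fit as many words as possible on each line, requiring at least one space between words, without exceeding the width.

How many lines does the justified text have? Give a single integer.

Answer: 4

Derivation:
Line 1: ['pepper', 'evening', 'been'] (min_width=19, slack=0)
Line 2: ['new', 'dolphin', 'clean'] (min_width=17, slack=2)
Line 3: ['storm', 'the', 'journey'] (min_width=17, slack=2)
Line 4: ['two'] (min_width=3, slack=16)
Total lines: 4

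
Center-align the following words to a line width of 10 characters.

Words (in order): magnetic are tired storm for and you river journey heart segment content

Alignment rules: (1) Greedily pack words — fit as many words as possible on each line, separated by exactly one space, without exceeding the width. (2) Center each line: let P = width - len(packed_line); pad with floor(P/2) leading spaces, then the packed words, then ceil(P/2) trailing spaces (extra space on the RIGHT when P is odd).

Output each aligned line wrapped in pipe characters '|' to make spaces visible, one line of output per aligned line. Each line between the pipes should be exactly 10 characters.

Line 1: ['magnetic'] (min_width=8, slack=2)
Line 2: ['are', 'tired'] (min_width=9, slack=1)
Line 3: ['storm', 'for'] (min_width=9, slack=1)
Line 4: ['and', 'you'] (min_width=7, slack=3)
Line 5: ['river'] (min_width=5, slack=5)
Line 6: ['journey'] (min_width=7, slack=3)
Line 7: ['heart'] (min_width=5, slack=5)
Line 8: ['segment'] (min_width=7, slack=3)
Line 9: ['content'] (min_width=7, slack=3)

Answer: | magnetic |
|are tired |
|storm for |
| and you  |
|  river   |
| journey  |
|  heart   |
| segment  |
| content  |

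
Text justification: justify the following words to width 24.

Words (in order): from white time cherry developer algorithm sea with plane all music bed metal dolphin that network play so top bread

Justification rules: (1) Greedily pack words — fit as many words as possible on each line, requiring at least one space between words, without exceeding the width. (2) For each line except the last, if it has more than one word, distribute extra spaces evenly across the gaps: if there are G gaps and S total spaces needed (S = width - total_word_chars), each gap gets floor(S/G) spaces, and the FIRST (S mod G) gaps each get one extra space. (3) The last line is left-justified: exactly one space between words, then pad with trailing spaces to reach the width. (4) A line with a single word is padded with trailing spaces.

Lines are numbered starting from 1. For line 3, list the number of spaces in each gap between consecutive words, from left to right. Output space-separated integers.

Answer: 1 1 1 1

Derivation:
Line 1: ['from', 'white', 'time', 'cherry'] (min_width=22, slack=2)
Line 2: ['developer', 'algorithm', 'sea'] (min_width=23, slack=1)
Line 3: ['with', 'plane', 'all', 'music', 'bed'] (min_width=24, slack=0)
Line 4: ['metal', 'dolphin', 'that'] (min_width=18, slack=6)
Line 5: ['network', 'play', 'so', 'top'] (min_width=19, slack=5)
Line 6: ['bread'] (min_width=5, slack=19)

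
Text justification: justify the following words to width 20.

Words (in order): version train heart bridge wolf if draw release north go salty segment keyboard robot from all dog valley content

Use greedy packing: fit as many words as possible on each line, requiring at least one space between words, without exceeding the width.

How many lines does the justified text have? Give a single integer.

Line 1: ['version', 'train', 'heart'] (min_width=19, slack=1)
Line 2: ['bridge', 'wolf', 'if', 'draw'] (min_width=19, slack=1)
Line 3: ['release', 'north', 'go'] (min_width=16, slack=4)
Line 4: ['salty', 'segment'] (min_width=13, slack=7)
Line 5: ['keyboard', 'robot', 'from'] (min_width=19, slack=1)
Line 6: ['all', 'dog', 'valley'] (min_width=14, slack=6)
Line 7: ['content'] (min_width=7, slack=13)
Total lines: 7

Answer: 7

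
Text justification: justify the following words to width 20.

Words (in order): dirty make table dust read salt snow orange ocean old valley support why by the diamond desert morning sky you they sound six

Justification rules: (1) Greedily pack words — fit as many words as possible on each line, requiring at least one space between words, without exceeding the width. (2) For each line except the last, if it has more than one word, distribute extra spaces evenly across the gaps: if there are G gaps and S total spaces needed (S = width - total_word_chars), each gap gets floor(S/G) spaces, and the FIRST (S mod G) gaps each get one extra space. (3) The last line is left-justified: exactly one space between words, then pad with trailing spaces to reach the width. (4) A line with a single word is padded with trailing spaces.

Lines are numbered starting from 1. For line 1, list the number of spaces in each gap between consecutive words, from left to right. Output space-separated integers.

Line 1: ['dirty', 'make', 'table'] (min_width=16, slack=4)
Line 2: ['dust', 'read', 'salt', 'snow'] (min_width=19, slack=1)
Line 3: ['orange', 'ocean', 'old'] (min_width=16, slack=4)
Line 4: ['valley', 'support', 'why'] (min_width=18, slack=2)
Line 5: ['by', 'the', 'diamond'] (min_width=14, slack=6)
Line 6: ['desert', 'morning', 'sky'] (min_width=18, slack=2)
Line 7: ['you', 'they', 'sound', 'six'] (min_width=18, slack=2)

Answer: 3 3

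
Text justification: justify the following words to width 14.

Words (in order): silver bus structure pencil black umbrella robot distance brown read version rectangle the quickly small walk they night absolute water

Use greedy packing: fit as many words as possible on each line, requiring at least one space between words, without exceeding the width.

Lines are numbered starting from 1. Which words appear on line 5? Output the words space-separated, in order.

Line 1: ['silver', 'bus'] (min_width=10, slack=4)
Line 2: ['structure'] (min_width=9, slack=5)
Line 3: ['pencil', 'black'] (min_width=12, slack=2)
Line 4: ['umbrella', 'robot'] (min_width=14, slack=0)
Line 5: ['distance', 'brown'] (min_width=14, slack=0)
Line 6: ['read', 'version'] (min_width=12, slack=2)
Line 7: ['rectangle', 'the'] (min_width=13, slack=1)
Line 8: ['quickly', 'small'] (min_width=13, slack=1)
Line 9: ['walk', 'they'] (min_width=9, slack=5)
Line 10: ['night', 'absolute'] (min_width=14, slack=0)
Line 11: ['water'] (min_width=5, slack=9)

Answer: distance brown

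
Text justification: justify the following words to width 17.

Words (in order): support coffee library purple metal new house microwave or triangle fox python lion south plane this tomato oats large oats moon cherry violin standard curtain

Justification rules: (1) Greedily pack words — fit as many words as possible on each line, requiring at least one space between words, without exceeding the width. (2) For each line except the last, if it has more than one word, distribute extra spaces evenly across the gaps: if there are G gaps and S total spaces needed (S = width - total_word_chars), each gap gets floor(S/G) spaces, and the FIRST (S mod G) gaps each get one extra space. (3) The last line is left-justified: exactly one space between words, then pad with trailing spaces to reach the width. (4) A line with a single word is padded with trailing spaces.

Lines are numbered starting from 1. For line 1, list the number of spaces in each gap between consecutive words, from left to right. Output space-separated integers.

Answer: 4

Derivation:
Line 1: ['support', 'coffee'] (min_width=14, slack=3)
Line 2: ['library', 'purple'] (min_width=14, slack=3)
Line 3: ['metal', 'new', 'house'] (min_width=15, slack=2)
Line 4: ['microwave', 'or'] (min_width=12, slack=5)
Line 5: ['triangle', 'fox'] (min_width=12, slack=5)
Line 6: ['python', 'lion', 'south'] (min_width=17, slack=0)
Line 7: ['plane', 'this', 'tomato'] (min_width=17, slack=0)
Line 8: ['oats', 'large', 'oats'] (min_width=15, slack=2)
Line 9: ['moon', 'cherry'] (min_width=11, slack=6)
Line 10: ['violin', 'standard'] (min_width=15, slack=2)
Line 11: ['curtain'] (min_width=7, slack=10)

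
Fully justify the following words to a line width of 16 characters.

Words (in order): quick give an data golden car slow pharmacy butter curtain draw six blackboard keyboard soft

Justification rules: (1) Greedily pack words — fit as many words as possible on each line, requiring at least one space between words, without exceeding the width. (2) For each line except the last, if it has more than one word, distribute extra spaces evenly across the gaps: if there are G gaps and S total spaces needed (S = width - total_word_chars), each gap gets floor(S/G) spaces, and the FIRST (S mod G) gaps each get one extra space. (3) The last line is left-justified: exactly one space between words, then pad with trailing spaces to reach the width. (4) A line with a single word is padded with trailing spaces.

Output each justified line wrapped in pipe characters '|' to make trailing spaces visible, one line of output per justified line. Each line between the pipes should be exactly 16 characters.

Answer: |quick   give  an|
|data  golden car|
|slow    pharmacy|
|butter   curtain|
|draw         six|
|blackboard      |
|keyboard soft   |

Derivation:
Line 1: ['quick', 'give', 'an'] (min_width=13, slack=3)
Line 2: ['data', 'golden', 'car'] (min_width=15, slack=1)
Line 3: ['slow', 'pharmacy'] (min_width=13, slack=3)
Line 4: ['butter', 'curtain'] (min_width=14, slack=2)
Line 5: ['draw', 'six'] (min_width=8, slack=8)
Line 6: ['blackboard'] (min_width=10, slack=6)
Line 7: ['keyboard', 'soft'] (min_width=13, slack=3)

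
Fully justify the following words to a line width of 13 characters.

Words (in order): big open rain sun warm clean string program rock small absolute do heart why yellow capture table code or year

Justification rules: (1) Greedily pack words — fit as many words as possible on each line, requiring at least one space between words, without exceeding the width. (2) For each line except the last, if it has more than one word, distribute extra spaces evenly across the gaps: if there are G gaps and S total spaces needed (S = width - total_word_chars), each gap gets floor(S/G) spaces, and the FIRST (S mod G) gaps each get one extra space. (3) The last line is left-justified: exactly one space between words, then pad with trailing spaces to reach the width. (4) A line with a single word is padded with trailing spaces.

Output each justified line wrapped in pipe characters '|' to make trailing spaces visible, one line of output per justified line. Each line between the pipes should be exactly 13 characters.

Answer: |big open rain|
|sun      warm|
|clean  string|
|program  rock|
|small        |
|absolute   do|
|heart     why|
|yellow       |
|capture table|
|code or year |

Derivation:
Line 1: ['big', 'open', 'rain'] (min_width=13, slack=0)
Line 2: ['sun', 'warm'] (min_width=8, slack=5)
Line 3: ['clean', 'string'] (min_width=12, slack=1)
Line 4: ['program', 'rock'] (min_width=12, slack=1)
Line 5: ['small'] (min_width=5, slack=8)
Line 6: ['absolute', 'do'] (min_width=11, slack=2)
Line 7: ['heart', 'why'] (min_width=9, slack=4)
Line 8: ['yellow'] (min_width=6, slack=7)
Line 9: ['capture', 'table'] (min_width=13, slack=0)
Line 10: ['code', 'or', 'year'] (min_width=12, slack=1)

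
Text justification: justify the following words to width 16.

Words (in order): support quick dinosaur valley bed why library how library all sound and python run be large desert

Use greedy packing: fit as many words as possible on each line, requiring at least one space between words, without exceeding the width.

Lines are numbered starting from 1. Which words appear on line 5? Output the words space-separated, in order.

Line 1: ['support', 'quick'] (min_width=13, slack=3)
Line 2: ['dinosaur', 'valley'] (min_width=15, slack=1)
Line 3: ['bed', 'why', 'library'] (min_width=15, slack=1)
Line 4: ['how', 'library', 'all'] (min_width=15, slack=1)
Line 5: ['sound', 'and', 'python'] (min_width=16, slack=0)
Line 6: ['run', 'be', 'large'] (min_width=12, slack=4)
Line 7: ['desert'] (min_width=6, slack=10)

Answer: sound and python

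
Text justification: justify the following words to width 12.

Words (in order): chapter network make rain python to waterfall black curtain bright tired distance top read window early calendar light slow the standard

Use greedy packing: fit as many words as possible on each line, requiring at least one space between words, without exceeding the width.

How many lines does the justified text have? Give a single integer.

Answer: 13

Derivation:
Line 1: ['chapter'] (min_width=7, slack=5)
Line 2: ['network', 'make'] (min_width=12, slack=0)
Line 3: ['rain', 'python'] (min_width=11, slack=1)
Line 4: ['to', 'waterfall'] (min_width=12, slack=0)
Line 5: ['black'] (min_width=5, slack=7)
Line 6: ['curtain'] (min_width=7, slack=5)
Line 7: ['bright', 'tired'] (min_width=12, slack=0)
Line 8: ['distance', 'top'] (min_width=12, slack=0)
Line 9: ['read', 'window'] (min_width=11, slack=1)
Line 10: ['early'] (min_width=5, slack=7)
Line 11: ['calendar'] (min_width=8, slack=4)
Line 12: ['light', 'slow'] (min_width=10, slack=2)
Line 13: ['the', 'standard'] (min_width=12, slack=0)
Total lines: 13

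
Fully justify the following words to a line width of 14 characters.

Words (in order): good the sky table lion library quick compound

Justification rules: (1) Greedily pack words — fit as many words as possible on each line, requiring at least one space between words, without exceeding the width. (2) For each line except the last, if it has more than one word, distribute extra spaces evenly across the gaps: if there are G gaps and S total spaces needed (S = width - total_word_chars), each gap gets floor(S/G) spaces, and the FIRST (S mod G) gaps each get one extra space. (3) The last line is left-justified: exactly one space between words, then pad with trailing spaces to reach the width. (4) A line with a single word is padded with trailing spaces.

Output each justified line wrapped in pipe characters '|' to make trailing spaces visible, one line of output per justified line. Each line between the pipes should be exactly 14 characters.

Answer: |good  the  sky|
|table     lion|
|library  quick|
|compound      |

Derivation:
Line 1: ['good', 'the', 'sky'] (min_width=12, slack=2)
Line 2: ['table', 'lion'] (min_width=10, slack=4)
Line 3: ['library', 'quick'] (min_width=13, slack=1)
Line 4: ['compound'] (min_width=8, slack=6)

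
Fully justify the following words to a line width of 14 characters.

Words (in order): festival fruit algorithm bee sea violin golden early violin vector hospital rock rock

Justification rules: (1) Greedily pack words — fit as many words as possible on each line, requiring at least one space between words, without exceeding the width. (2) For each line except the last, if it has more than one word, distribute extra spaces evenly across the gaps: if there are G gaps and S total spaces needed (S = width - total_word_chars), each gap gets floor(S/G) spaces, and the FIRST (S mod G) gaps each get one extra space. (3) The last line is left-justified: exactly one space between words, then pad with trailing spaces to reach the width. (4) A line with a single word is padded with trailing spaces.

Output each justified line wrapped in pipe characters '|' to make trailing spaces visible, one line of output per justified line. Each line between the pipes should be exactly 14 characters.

Answer: |festival fruit|
|algorithm  bee|
|sea     violin|
|golden   early|
|violin  vector|
|hospital  rock|
|rock          |

Derivation:
Line 1: ['festival', 'fruit'] (min_width=14, slack=0)
Line 2: ['algorithm', 'bee'] (min_width=13, slack=1)
Line 3: ['sea', 'violin'] (min_width=10, slack=4)
Line 4: ['golden', 'early'] (min_width=12, slack=2)
Line 5: ['violin', 'vector'] (min_width=13, slack=1)
Line 6: ['hospital', 'rock'] (min_width=13, slack=1)
Line 7: ['rock'] (min_width=4, slack=10)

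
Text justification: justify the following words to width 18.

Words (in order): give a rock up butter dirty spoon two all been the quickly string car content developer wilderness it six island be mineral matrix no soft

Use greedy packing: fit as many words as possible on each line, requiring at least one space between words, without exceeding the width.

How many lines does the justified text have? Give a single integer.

Line 1: ['give', 'a', 'rock', 'up'] (min_width=14, slack=4)
Line 2: ['butter', 'dirty', 'spoon'] (min_width=18, slack=0)
Line 3: ['two', 'all', 'been', 'the'] (min_width=16, slack=2)
Line 4: ['quickly', 'string', 'car'] (min_width=18, slack=0)
Line 5: ['content', 'developer'] (min_width=17, slack=1)
Line 6: ['wilderness', 'it', 'six'] (min_width=17, slack=1)
Line 7: ['island', 'be', 'mineral'] (min_width=17, slack=1)
Line 8: ['matrix', 'no', 'soft'] (min_width=14, slack=4)
Total lines: 8

Answer: 8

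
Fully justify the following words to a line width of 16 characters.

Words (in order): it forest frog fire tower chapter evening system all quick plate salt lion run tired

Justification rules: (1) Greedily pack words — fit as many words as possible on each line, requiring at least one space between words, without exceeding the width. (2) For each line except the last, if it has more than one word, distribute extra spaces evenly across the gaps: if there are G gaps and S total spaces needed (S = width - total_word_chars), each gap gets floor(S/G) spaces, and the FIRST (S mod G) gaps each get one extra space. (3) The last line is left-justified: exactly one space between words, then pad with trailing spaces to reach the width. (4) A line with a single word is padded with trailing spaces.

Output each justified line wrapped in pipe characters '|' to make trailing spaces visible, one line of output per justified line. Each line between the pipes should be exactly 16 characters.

Answer: |it  forest  frog|
|fire       tower|
|chapter  evening|
|system all quick|
|plate  salt lion|
|run tired       |

Derivation:
Line 1: ['it', 'forest', 'frog'] (min_width=14, slack=2)
Line 2: ['fire', 'tower'] (min_width=10, slack=6)
Line 3: ['chapter', 'evening'] (min_width=15, slack=1)
Line 4: ['system', 'all', 'quick'] (min_width=16, slack=0)
Line 5: ['plate', 'salt', 'lion'] (min_width=15, slack=1)
Line 6: ['run', 'tired'] (min_width=9, slack=7)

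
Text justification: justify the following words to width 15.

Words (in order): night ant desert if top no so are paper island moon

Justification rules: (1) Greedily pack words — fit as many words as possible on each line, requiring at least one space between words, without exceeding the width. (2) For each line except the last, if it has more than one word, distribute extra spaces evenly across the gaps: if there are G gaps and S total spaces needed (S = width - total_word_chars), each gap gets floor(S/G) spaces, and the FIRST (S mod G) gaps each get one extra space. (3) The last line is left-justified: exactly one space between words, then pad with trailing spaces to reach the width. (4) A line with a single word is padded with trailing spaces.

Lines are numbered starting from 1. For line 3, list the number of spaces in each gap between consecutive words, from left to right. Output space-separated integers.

Line 1: ['night', 'ant'] (min_width=9, slack=6)
Line 2: ['desert', 'if', 'top'] (min_width=13, slack=2)
Line 3: ['no', 'so', 'are', 'paper'] (min_width=15, slack=0)
Line 4: ['island', 'moon'] (min_width=11, slack=4)

Answer: 1 1 1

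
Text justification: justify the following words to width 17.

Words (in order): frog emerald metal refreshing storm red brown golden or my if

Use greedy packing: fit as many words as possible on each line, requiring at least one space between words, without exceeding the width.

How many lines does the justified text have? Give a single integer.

Line 1: ['frog', 'emerald'] (min_width=12, slack=5)
Line 2: ['metal', 'refreshing'] (min_width=16, slack=1)
Line 3: ['storm', 'red', 'brown'] (min_width=15, slack=2)
Line 4: ['golden', 'or', 'my', 'if'] (min_width=15, slack=2)
Total lines: 4

Answer: 4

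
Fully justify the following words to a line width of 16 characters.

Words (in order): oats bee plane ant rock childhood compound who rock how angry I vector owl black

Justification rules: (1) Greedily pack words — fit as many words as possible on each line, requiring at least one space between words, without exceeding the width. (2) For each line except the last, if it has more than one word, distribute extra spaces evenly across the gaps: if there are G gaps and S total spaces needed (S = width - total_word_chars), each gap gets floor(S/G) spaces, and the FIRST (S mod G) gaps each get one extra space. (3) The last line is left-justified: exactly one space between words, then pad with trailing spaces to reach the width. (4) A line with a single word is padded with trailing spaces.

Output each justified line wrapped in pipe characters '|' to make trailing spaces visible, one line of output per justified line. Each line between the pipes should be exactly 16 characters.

Answer: |oats  bee  plane|
|ant         rock|
|childhood       |
|compound     who|
|rock how angry I|
|vector owl black|

Derivation:
Line 1: ['oats', 'bee', 'plane'] (min_width=14, slack=2)
Line 2: ['ant', 'rock'] (min_width=8, slack=8)
Line 3: ['childhood'] (min_width=9, slack=7)
Line 4: ['compound', 'who'] (min_width=12, slack=4)
Line 5: ['rock', 'how', 'angry', 'I'] (min_width=16, slack=0)
Line 6: ['vector', 'owl', 'black'] (min_width=16, slack=0)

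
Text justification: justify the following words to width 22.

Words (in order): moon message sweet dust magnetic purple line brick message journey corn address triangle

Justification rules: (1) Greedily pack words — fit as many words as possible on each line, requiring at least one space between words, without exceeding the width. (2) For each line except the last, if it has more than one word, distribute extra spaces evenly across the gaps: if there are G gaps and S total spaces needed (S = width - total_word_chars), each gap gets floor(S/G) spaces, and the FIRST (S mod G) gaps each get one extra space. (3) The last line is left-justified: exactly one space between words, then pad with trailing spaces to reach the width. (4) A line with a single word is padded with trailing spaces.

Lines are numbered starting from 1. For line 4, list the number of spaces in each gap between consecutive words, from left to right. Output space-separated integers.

Answer: 2 2

Derivation:
Line 1: ['moon', 'message', 'sweet'] (min_width=18, slack=4)
Line 2: ['dust', 'magnetic', 'purple'] (min_width=20, slack=2)
Line 3: ['line', 'brick', 'message'] (min_width=18, slack=4)
Line 4: ['journey', 'corn', 'address'] (min_width=20, slack=2)
Line 5: ['triangle'] (min_width=8, slack=14)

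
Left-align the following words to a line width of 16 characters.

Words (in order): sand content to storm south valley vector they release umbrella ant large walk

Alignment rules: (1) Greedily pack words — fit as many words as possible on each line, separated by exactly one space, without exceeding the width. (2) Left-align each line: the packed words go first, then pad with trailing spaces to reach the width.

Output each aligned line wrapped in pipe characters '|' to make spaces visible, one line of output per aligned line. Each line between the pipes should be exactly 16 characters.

Answer: |sand content to |
|storm south     |
|valley vector   |
|they release    |
|umbrella ant    |
|large walk      |

Derivation:
Line 1: ['sand', 'content', 'to'] (min_width=15, slack=1)
Line 2: ['storm', 'south'] (min_width=11, slack=5)
Line 3: ['valley', 'vector'] (min_width=13, slack=3)
Line 4: ['they', 'release'] (min_width=12, slack=4)
Line 5: ['umbrella', 'ant'] (min_width=12, slack=4)
Line 6: ['large', 'walk'] (min_width=10, slack=6)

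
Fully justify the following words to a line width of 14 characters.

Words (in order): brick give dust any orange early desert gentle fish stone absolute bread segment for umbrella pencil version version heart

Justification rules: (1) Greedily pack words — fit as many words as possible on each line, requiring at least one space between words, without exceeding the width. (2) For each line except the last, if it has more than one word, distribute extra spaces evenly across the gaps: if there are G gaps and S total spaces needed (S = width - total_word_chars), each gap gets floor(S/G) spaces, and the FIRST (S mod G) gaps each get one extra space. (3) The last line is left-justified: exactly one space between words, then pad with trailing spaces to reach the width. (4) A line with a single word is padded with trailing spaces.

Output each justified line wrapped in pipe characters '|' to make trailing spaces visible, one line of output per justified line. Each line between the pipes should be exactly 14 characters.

Line 1: ['brick', 'give'] (min_width=10, slack=4)
Line 2: ['dust', 'any'] (min_width=8, slack=6)
Line 3: ['orange', 'early'] (min_width=12, slack=2)
Line 4: ['desert', 'gentle'] (min_width=13, slack=1)
Line 5: ['fish', 'stone'] (min_width=10, slack=4)
Line 6: ['absolute', 'bread'] (min_width=14, slack=0)
Line 7: ['segment', 'for'] (min_width=11, slack=3)
Line 8: ['umbrella'] (min_width=8, slack=6)
Line 9: ['pencil', 'version'] (min_width=14, slack=0)
Line 10: ['version', 'heart'] (min_width=13, slack=1)

Answer: |brick     give|
|dust       any|
|orange   early|
|desert  gentle|
|fish     stone|
|absolute bread|
|segment    for|
|umbrella      |
|pencil version|
|version heart |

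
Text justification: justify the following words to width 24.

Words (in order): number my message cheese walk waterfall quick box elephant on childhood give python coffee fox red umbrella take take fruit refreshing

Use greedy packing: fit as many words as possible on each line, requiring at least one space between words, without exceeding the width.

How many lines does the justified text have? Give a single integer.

Answer: 6

Derivation:
Line 1: ['number', 'my', 'message', 'cheese'] (min_width=24, slack=0)
Line 2: ['walk', 'waterfall', 'quick', 'box'] (min_width=24, slack=0)
Line 3: ['elephant', 'on', 'childhood'] (min_width=21, slack=3)
Line 4: ['give', 'python', 'coffee', 'fox'] (min_width=22, slack=2)
Line 5: ['red', 'umbrella', 'take', 'take'] (min_width=22, slack=2)
Line 6: ['fruit', 'refreshing'] (min_width=16, slack=8)
Total lines: 6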